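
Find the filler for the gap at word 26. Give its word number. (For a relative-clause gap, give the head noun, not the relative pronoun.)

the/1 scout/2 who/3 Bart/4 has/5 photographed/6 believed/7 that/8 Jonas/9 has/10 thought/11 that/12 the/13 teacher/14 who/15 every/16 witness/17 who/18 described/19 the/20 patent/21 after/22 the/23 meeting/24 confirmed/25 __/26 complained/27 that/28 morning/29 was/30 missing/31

14

The gap at 26 is the subject of "complained", inside a relative clause.
The relative pronoun is "who" (word 15); it is bound by the head noun immediately before it.
Its filler is the head noun "teacher", at word 14.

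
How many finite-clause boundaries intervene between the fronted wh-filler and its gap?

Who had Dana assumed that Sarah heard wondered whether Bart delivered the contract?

2

"who" is extracted from the subject of "wondered".
Boundaries crossed, outermost first: [that], [Ø] — 2 in total.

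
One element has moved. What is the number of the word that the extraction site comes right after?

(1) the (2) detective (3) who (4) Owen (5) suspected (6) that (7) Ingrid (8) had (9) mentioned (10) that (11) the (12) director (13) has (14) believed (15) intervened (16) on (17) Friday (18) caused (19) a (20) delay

The displaced element is "the detective" (word 2).
It is linked across 3 clause boundaries (that → that → Ø).
It functions as the subject of "intervened", so the gap sits immediately after word 14 ("believed").
Base order: Owen suspected that Ingrid had mentioned that the director has believed the detective intervened on Friday.

14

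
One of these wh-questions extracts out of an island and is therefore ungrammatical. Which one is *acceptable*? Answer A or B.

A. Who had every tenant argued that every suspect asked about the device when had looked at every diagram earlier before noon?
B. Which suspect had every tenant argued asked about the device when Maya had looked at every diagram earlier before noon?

In A, the wh-phrase is extracted from inside an adjunct island (introduced by "when"), which blocks movement.
In B, the extraction path crosses only that-complement boundaries, which are transparent.
So B is grammatical.

B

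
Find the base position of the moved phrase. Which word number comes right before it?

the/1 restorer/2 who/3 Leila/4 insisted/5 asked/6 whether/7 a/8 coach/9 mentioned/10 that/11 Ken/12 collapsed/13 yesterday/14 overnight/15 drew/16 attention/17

5

The displaced element is "the restorer" (word 2).
It is linked across 1 clause boundary (Ø).
It functions as the subject of "asked", so the gap sits immediately after word 5 ("insisted").
Base order: Leila insisted that the restorer asked whether a coach mentioned that Ken collapsed yesterday overnight.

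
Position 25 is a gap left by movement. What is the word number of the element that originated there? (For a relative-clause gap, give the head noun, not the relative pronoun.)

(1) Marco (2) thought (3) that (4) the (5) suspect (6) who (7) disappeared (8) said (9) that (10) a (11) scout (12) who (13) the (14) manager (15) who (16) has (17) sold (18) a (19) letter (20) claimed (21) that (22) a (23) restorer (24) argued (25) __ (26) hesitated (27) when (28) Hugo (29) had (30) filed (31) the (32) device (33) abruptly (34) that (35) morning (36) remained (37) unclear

11

The gap at 25 is the subject of "hesitated", inside a relative clause.
The relative pronoun is "who" (word 12); it is bound by the head noun immediately before it.
Its filler is the head noun "scout", at word 11.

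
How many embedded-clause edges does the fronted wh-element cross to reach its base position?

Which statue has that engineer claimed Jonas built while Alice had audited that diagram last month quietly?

1

"which statue" is extracted from the object of "built".
Boundaries crossed, outermost first: [Ø] — 1 in total.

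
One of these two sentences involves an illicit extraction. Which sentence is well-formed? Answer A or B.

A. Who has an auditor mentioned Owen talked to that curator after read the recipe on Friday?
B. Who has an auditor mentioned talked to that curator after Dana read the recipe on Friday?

In A, the wh-phrase is extracted from inside an adjunct island (introduced by "after"), which blocks movement.
In B, the extraction path crosses only that-complement boundaries, which are transparent.
So B is grammatical.

B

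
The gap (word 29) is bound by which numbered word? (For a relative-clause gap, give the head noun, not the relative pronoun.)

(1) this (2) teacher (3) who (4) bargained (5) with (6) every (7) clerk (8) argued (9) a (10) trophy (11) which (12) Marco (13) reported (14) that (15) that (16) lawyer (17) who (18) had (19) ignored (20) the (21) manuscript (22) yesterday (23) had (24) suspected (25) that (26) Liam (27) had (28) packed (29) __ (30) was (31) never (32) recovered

The gap at 29 is the object of "packed", inside a relative clause.
The relative pronoun is "which" (word 11); it is bound by the head noun immediately before it.
Its filler is the head noun "trophy", at word 10.

10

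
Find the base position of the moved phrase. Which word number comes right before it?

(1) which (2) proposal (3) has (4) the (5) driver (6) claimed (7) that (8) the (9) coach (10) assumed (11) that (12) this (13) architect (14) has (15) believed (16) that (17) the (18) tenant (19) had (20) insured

20

The displaced element is "which proposal" (word 2).
It is linked across 3 clause boundaries (that → that → that).
It functions as the direct object of "insured", so the gap sits immediately after word 20 ("insured").
Base order: The driver has claimed that the coach assumed that this architect has believed that the tenant had insured which proposal.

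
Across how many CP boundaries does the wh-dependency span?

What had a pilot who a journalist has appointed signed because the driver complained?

0

"what" originates inside the matrix clause — no clause boundary is crossed.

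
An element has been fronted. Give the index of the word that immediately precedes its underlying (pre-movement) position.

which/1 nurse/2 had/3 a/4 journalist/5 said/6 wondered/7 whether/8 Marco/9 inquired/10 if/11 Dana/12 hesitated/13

The displaced element is "which nurse" (word 2).
It is linked across 1 clause boundary (Ø).
It functions as the subject of "wondered", so the gap sits immediately after word 6 ("said").
Base order: A journalist had said which nurse wondered whether Marco inquired if Dana hesitated.

6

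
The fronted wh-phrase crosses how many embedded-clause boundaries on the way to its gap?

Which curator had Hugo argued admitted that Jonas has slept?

"which curator" is extracted from the subject of "admitted".
Boundaries crossed, outermost first: [Ø] — 1 in total.

1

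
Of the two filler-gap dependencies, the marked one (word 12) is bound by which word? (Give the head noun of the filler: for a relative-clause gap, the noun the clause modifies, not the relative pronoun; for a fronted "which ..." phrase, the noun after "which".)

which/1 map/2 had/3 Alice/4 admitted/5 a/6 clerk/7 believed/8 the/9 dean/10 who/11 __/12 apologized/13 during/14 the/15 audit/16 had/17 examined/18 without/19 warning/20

The marked gap is inside the relative clause, the subject of "apologized".
Its filler is the head noun "dean" (via "who"), at word 10.
(The other dependency links word 2 to a gap after word 18.)

10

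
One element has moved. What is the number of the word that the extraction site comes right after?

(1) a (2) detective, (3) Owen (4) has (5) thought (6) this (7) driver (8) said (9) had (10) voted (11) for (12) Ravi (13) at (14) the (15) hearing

The displaced element is "a detective" (word 2).
It is linked across 2 clause boundaries (Ø → Ø).
It functions as the subject of "voted", so the gap sits immediately after word 8 ("said").
Base order: Owen has thought this driver said a detective had voted for Ravi at the hearing.

8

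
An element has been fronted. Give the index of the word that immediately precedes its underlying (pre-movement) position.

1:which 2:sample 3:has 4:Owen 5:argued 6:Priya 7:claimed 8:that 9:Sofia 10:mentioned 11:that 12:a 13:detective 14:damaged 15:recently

The displaced element is "which sample" (word 2).
It is linked across 3 clause boundaries (Ø → that → that).
It functions as the direct object of "damaged", so the gap sits immediately after word 14 ("damaged").
Base order: Owen has argued Priya claimed that Sofia mentioned that a detective damaged which sample recently.

14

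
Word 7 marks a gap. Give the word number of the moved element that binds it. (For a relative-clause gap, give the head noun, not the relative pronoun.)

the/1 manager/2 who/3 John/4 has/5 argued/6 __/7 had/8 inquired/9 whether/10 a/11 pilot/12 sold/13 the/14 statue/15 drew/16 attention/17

The gap at 7 is the subject of "inquired", inside a relative clause.
The relative pronoun is "who" (word 3); it is bound by the head noun immediately before it.
Its filler is the head noun "manager", at word 2.

2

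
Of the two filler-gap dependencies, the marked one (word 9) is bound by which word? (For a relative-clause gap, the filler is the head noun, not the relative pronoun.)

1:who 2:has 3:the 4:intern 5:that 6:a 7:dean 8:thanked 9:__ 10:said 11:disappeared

4

The marked gap is inside the relative clause, the direct object of "thanked".
Its filler is the head noun "intern" (via "that"), at word 4.
(The other dependency links word 1 to a gap after word 10.)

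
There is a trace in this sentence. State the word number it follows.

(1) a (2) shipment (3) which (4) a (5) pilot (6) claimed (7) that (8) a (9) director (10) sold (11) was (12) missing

The displaced element is "a shipment" (word 2).
It is linked across 1 clause boundary (that).
It functions as the direct object of "sold", so the gap sits immediately after word 10 ("sold").
Base order: A pilot claimed that a director sold a shipment.

10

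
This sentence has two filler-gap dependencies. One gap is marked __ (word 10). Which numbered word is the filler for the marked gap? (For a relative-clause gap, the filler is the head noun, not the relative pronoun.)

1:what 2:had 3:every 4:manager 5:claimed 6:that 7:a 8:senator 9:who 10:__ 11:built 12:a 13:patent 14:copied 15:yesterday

The marked gap is inside the relative clause, the subject of "built".
Its filler is the head noun "senator" (via "who"), at word 8.
(The other dependency links word 1 to a gap after word 14.)

8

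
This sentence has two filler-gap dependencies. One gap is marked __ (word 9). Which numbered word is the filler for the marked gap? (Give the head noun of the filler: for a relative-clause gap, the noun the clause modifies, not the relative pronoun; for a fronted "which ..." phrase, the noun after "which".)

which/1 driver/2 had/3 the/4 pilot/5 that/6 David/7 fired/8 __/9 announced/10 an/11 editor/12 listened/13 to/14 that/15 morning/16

The marked gap is inside the relative clause, the direct object of "fired".
Its filler is the head noun "pilot" (via "that"), at word 5.
(The other dependency links word 2 to a gap after word 14.)

5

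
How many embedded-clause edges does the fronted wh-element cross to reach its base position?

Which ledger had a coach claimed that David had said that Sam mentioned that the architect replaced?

"which ledger" is extracted from the object of "replaced".
Boundaries crossed, outermost first: [that], [that], [that] — 3 in total.

3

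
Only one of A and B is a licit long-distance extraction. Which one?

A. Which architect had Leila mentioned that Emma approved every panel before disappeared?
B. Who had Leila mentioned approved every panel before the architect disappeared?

In A, the wh-phrase is extracted from inside an adjunct island (introduced by "before"), which blocks movement.
In B, the extraction path crosses only that-complement boundaries, which are transparent.
So B is grammatical.

B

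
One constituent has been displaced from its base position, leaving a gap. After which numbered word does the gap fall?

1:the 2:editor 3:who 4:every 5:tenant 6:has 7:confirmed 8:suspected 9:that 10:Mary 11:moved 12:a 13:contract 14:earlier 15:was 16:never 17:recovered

7

The displaced element is "the editor" (word 2).
It is linked across 1 clause boundary (Ø).
It functions as the subject of "suspected", so the gap sits immediately after word 7 ("confirmed").
Base order: Every tenant has confirmed that the editor suspected that Mary moved a contract earlier.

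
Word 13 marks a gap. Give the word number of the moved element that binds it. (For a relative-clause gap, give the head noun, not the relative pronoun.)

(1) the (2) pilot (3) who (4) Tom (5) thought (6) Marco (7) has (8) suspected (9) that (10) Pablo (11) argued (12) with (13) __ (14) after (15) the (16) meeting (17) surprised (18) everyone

The gap at 13 is the prepositional object of "argued", inside a relative clause.
The relative pronoun is "who" (word 3); it is bound by the head noun immediately before it.
Its filler is the head noun "pilot", at word 2.

2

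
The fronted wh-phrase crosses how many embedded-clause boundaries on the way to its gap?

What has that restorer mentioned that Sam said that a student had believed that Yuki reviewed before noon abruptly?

"what" is extracted from the object of "reviewed".
Boundaries crossed, outermost first: [that], [that], [that] — 3 in total.

3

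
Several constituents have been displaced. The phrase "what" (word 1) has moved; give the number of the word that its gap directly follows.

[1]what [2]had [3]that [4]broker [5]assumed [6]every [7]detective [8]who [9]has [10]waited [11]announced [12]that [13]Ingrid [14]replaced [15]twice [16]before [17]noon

14

The displaced element is "what" (word 1).
It is linked across 2 clause boundaries (Ø → that).
It functions as the direct object of "replaced", so the gap sits immediately after word 14 ("replaced").
Base order: That broker had assumed every detective who has waited announced that Ingrid replaced what twice before noon.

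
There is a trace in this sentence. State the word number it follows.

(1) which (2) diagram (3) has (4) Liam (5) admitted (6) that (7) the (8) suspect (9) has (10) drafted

10

The displaced element is "which diagram" (word 2).
It is linked across 1 clause boundary (that).
It functions as the direct object of "drafted", so the gap sits immediately after word 10 ("drafted").
Base order: Liam has admitted that the suspect has drafted which diagram.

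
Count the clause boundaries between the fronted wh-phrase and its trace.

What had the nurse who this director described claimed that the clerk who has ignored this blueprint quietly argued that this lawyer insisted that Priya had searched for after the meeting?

3

"what" is extracted from the PP object of "searched".
Boundaries crossed, outermost first: [that], [that], [that] — 3 in total.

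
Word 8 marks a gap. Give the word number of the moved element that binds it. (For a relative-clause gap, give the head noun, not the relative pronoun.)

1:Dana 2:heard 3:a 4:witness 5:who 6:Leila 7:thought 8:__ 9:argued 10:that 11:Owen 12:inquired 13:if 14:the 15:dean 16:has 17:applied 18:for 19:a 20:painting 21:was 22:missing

4

The gap at 8 is the subject of "argued", inside a relative clause.
The relative pronoun is "who" (word 5); it is bound by the head noun immediately before it.
Its filler is the head noun "witness", at word 4.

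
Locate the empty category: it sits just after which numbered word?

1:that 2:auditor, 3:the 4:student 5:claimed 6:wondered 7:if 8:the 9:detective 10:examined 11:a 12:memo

The displaced element is "that auditor" (word 2).
It is linked across 1 clause boundary (Ø).
It functions as the subject of "wondered", so the gap sits immediately after word 5 ("claimed").
Base order: The student claimed that auditor wondered if the detective examined a memo.

5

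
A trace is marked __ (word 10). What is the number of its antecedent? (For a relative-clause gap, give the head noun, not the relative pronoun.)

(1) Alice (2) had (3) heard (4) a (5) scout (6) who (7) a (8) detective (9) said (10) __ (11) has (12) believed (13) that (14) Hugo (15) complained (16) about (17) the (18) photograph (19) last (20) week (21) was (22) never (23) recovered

The gap at 10 is the subject of "believed", inside a relative clause.
The relative pronoun is "who" (word 6); it is bound by the head noun immediately before it.
Its filler is the head noun "scout", at word 5.

5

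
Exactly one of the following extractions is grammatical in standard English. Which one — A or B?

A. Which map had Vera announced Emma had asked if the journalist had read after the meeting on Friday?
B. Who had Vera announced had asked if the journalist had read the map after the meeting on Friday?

B

In A, the wh-phrase is extracted from inside a wh-island (introduced by "if"), which blocks movement.
In B, the extraction path crosses only that-complement boundaries, which are transparent.
So B is grammatical.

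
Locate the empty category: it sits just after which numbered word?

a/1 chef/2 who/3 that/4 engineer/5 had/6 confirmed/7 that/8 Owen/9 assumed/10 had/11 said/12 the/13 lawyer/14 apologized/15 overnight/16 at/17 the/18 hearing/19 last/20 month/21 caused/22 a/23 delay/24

10

The displaced element is "a chef" (word 2).
It is linked across 2 clause boundaries (that → Ø).
It functions as the subject of "said", so the gap sits immediately after word 10 ("assumed").
Base order: That engineer had confirmed that Owen assumed that a chef had said the lawyer apologized overnight at the hearing last month.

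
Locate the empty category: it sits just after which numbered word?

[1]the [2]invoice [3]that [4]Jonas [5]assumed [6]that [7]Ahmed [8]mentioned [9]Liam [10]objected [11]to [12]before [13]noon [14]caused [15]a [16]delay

11

The displaced element is "the invoice" (word 2).
It is linked across 2 clause boundaries (that → Ø).
It functions as the object of the preposition "to" of "objected", so the gap sits immediately after word 11 ("to").
Base order: Jonas assumed that Ahmed mentioned Liam objected to the invoice before noon.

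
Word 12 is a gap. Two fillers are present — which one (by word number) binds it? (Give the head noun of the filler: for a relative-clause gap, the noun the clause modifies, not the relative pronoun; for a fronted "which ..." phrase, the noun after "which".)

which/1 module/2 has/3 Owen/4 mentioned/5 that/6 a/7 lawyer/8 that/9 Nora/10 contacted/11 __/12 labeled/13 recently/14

8

The marked gap is inside the relative clause, the direct object of "contacted".
Its filler is the head noun "lawyer" (via "that"), at word 8.
(The other dependency links word 2 to a gap after word 13.)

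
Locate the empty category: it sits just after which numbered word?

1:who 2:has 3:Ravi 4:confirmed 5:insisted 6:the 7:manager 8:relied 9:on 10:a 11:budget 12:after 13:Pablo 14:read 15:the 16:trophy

4

The displaced element is "who" (word 1).
It is linked across 1 clause boundary (Ø).
It functions as the subject of "insisted", so the gap sits immediately after word 4 ("confirmed").
Base order: Ravi has confirmed who insisted the manager relied on a budget after Pablo read the trophy.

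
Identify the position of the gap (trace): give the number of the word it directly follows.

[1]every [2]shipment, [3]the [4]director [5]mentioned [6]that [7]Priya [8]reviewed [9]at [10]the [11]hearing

The displaced element is "every shipment" (word 2).
It is linked across 1 clause boundary (that).
It functions as the direct object of "reviewed", so the gap sits immediately after word 8 ("reviewed").
Base order: The director mentioned that Priya reviewed every shipment at the hearing.

8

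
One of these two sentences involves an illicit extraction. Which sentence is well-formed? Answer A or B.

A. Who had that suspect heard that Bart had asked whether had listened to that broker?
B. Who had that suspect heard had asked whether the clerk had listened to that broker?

In A, the wh-phrase is extracted from inside a wh-island (introduced by "whether"), which blocks movement.
In B, the extraction path crosses only that-complement boundaries, which are transparent.
So B is grammatical.

B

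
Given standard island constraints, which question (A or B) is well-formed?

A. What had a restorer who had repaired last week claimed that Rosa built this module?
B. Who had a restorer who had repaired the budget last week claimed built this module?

In A, the wh-phrase is extracted from inside a complex-NP island (relative clause) (introduced by "who"), which blocks movement.
In B, the extraction path crosses only that-complement boundaries, which are transparent.
So B is grammatical.

B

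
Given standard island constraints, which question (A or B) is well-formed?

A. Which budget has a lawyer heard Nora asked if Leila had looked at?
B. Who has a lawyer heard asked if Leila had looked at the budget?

In A, the wh-phrase is extracted from inside a wh-island (introduced by "if"), which blocks movement.
In B, the extraction path crosses only that-complement boundaries, which are transparent.
So B is grammatical.

B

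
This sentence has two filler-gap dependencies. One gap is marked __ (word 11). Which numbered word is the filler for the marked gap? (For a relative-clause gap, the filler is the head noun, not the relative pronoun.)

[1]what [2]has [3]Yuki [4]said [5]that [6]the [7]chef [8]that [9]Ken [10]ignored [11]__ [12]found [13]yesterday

7

The marked gap is inside the relative clause, the direct object of "ignored".
Its filler is the head noun "chef" (via "that"), at word 7.
(The other dependency links word 1 to a gap after word 12.)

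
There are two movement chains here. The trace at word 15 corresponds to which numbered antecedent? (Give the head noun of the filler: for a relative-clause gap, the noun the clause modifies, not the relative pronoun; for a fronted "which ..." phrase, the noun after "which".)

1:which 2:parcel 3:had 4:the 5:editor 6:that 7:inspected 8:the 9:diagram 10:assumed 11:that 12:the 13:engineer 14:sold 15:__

2

The marked gap is the direct object of "sold".
Its filler is the fronted wh-phrase "which parcel", at word 2.
(The other dependency links word 5 to a gap after word 6.)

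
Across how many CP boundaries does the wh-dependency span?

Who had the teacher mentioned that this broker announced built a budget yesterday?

2

"who" is extracted from the subject of "built".
Boundaries crossed, outermost first: [that], [Ø] — 2 in total.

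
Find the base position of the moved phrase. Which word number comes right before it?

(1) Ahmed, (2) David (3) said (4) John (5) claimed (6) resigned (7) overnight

The displaced element is "Ahmed" (word 1).
It is linked across 2 clause boundaries (Ø → Ø).
It functions as the subject of "resigned", so the gap sits immediately after word 5 ("claimed").
Base order: David said John claimed that Ahmed resigned overnight.

5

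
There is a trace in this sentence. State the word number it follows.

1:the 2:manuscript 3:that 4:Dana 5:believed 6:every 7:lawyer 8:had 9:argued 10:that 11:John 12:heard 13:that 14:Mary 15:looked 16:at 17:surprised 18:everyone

16

The displaced element is "the manuscript" (word 2).
It is linked across 3 clause boundaries (Ø → that → that).
It functions as the object of the preposition "at" of "looked", so the gap sits immediately after word 16 ("at").
Base order: Dana believed every lawyer had argued that John heard that Mary looked at the manuscript.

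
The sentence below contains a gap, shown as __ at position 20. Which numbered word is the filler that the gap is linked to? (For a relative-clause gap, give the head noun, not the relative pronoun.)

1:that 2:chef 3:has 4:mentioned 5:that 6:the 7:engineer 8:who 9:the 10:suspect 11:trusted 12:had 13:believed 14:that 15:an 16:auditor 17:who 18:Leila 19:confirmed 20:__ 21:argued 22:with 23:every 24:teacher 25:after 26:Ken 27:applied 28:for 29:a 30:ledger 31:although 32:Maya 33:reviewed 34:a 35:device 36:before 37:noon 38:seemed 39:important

The gap at 20 is the subject of "argued", inside a relative clause.
The relative pronoun is "who" (word 17); it is bound by the head noun immediately before it.
Its filler is the head noun "auditor", at word 16.

16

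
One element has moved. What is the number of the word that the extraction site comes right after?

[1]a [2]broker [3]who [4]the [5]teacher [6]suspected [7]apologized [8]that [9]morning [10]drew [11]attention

6

The displaced element is "a broker" (word 2).
It is linked across 1 clause boundary (Ø).
It functions as the subject of "apologized", so the gap sits immediately after word 6 ("suspected").
Base order: The teacher suspected that a broker apologized that morning.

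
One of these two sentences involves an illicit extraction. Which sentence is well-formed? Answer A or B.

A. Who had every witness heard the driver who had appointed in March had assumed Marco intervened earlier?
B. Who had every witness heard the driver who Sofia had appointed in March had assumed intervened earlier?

In A, the wh-phrase is extracted from inside a complex-NP island (relative clause) (introduced by "who"), which blocks movement.
In B, the extraction path crosses only that-complement boundaries, which are transparent.
So B is grammatical.

B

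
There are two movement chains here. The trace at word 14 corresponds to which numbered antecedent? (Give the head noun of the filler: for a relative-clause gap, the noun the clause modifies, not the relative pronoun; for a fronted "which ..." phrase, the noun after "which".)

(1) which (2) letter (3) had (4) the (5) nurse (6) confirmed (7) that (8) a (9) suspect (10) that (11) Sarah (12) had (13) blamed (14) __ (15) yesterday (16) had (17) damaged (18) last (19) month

The marked gap is inside the relative clause, the direct object of "blamed".
Its filler is the head noun "suspect" (via "that"), at word 9.
(The other dependency links word 2 to a gap after word 17.)

9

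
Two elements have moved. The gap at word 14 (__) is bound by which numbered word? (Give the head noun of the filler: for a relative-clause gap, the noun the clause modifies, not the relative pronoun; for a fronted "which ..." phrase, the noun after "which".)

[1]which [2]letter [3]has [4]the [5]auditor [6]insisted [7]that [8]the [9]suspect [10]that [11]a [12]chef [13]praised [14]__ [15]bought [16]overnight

9

The marked gap is inside the relative clause, the direct object of "praised".
Its filler is the head noun "suspect" (via "that"), at word 9.
(The other dependency links word 2 to a gap after word 15.)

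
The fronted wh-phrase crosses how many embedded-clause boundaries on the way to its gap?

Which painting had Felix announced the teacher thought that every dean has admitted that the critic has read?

3

"which painting" is extracted from the object of "read".
Boundaries crossed, outermost first: [Ø], [that], [that] — 3 in total.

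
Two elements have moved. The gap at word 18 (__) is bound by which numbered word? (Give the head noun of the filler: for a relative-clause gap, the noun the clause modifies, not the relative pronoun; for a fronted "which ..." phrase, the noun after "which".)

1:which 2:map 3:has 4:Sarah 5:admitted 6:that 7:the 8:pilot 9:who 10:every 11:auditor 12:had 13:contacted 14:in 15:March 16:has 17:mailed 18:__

2

The marked gap is the direct object of "mailed".
Its filler is the fronted wh-phrase "which map", at word 2.
(The other dependency links word 8 to a gap after word 13.)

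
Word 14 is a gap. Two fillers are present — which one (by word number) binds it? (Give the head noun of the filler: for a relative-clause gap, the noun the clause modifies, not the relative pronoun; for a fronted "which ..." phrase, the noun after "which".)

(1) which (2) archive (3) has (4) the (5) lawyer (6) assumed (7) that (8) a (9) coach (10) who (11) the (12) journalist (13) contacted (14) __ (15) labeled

The marked gap is inside the relative clause, the direct object of "contacted".
Its filler is the head noun "coach" (via "who"), at word 9.
(The other dependency links word 2 to a gap after word 15.)

9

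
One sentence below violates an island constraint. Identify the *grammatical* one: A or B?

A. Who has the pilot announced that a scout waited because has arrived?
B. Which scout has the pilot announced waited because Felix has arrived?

B

In A, the wh-phrase is extracted from inside an adjunct island (introduced by "because"), which blocks movement.
In B, the extraction path crosses only that-complement boundaries, which are transparent.
So B is grammatical.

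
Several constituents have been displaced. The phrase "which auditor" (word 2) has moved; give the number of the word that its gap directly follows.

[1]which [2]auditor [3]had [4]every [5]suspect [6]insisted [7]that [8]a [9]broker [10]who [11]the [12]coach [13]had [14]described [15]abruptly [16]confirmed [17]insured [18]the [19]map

The displaced element is "which auditor" (word 2).
It is linked across 2 clause boundaries (that → Ø).
It functions as the subject of "insured", so the gap sits immediately after word 16 ("confirmed").
Base order: Every suspect had insisted that a broker who the coach had described abruptly confirmed that which auditor insured the map.

16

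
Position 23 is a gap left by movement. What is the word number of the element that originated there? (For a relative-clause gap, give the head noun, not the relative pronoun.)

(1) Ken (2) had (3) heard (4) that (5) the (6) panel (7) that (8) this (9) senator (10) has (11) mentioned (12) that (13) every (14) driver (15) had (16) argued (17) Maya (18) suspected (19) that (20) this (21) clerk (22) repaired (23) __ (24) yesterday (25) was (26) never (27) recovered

6

The gap at 23 is the object of "repaired", inside a relative clause.
The relative pronoun is "that" (word 7); it is bound by the head noun immediately before it.
Its filler is the head noun "panel", at word 6.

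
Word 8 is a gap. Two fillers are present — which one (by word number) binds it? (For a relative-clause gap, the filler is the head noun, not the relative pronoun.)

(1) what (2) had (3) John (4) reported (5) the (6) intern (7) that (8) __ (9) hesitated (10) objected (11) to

6

The marked gap is inside the relative clause, the subject of "hesitated".
Its filler is the head noun "intern" (via "that"), at word 6.
(The other dependency links word 1 to a gap after word 11.)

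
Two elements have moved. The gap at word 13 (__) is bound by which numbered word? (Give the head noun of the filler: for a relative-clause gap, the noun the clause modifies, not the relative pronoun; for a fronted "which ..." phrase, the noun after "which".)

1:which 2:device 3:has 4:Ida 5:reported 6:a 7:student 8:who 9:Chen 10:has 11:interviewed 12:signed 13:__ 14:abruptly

The marked gap is the direct object of "signed".
Its filler is the fronted wh-phrase "which device", at word 2.
(The other dependency links word 7 to a gap after word 11.)

2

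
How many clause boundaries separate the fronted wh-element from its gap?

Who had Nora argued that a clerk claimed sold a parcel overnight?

"who" is extracted from the subject of "sold".
Boundaries crossed, outermost first: [that], [Ø] — 2 in total.

2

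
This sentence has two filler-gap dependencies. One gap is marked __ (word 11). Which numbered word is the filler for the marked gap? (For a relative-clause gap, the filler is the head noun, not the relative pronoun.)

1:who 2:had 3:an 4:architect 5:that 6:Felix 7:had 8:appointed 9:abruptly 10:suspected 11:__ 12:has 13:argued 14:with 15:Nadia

The marked gap is the subject of "argued".
Its filler is the fronted wh-phrase "who", at word 1.
(The other dependency links word 4 to a gap after word 8.)

1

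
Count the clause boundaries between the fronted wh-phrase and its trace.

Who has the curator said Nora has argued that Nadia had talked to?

2

"who" is extracted from the PP object of "talked".
Boundaries crossed, outermost first: [Ø], [that] — 2 in total.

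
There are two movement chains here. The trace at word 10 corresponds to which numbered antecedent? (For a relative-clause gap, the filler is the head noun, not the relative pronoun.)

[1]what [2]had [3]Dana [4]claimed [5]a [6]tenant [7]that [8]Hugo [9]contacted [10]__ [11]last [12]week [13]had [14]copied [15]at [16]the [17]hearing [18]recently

6

The marked gap is inside the relative clause, the direct object of "contacted".
Its filler is the head noun "tenant" (via "that"), at word 6.
(The other dependency links word 1 to a gap after word 14.)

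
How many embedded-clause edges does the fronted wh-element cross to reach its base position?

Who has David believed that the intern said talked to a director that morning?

"who" is extracted from the subject of "talked".
Boundaries crossed, outermost first: [that], [Ø] — 2 in total.

2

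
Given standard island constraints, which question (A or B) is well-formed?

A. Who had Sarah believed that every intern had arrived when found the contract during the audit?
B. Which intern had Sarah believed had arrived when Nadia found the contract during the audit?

B

In A, the wh-phrase is extracted from inside an adjunct island (introduced by "when"), which blocks movement.
In B, the extraction path crosses only that-complement boundaries, which are transparent.
So B is grammatical.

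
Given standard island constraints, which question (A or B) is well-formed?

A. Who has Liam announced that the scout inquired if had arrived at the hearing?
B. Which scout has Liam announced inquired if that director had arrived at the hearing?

B

In A, the wh-phrase is extracted from inside a wh-island (introduced by "if"), which blocks movement.
In B, the extraction path crosses only that-complement boundaries, which are transparent.
So B is grammatical.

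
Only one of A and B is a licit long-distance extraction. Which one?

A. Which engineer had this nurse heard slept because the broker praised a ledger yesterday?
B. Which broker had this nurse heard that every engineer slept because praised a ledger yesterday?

A

In B, the wh-phrase is extracted from inside an adjunct island (introduced by "because"), which blocks movement.
In A, the extraction path crosses only that-complement boundaries, which are transparent.
So A is grammatical.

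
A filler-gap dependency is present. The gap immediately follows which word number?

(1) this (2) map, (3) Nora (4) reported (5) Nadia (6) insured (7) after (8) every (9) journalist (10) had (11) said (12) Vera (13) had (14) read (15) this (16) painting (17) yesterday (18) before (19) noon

The displaced element is "this map" (word 2).
It is linked across 1 clause boundary (Ø).
It functions as the direct object of "insured", so the gap sits immediately after word 6 ("insured").
Base order: Nora reported Nadia insured this map after every journalist had said Vera had read this painting yesterday before noon.

6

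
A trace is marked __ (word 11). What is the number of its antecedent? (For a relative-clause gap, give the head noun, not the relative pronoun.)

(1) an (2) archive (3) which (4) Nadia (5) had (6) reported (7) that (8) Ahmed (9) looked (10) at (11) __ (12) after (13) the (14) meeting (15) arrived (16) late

2

The gap at 11 is the prepositional object of "looked", inside a relative clause.
The relative pronoun is "which" (word 3); it is bound by the head noun immediately before it.
Its filler is the head noun "archive", at word 2.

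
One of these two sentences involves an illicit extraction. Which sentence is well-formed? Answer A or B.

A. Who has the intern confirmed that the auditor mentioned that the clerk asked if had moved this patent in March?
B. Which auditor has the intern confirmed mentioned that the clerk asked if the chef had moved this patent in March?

B

In A, the wh-phrase is extracted from inside a wh-island (introduced by "if"), which blocks movement.
In B, the extraction path crosses only that-complement boundaries, which are transparent.
So B is grammatical.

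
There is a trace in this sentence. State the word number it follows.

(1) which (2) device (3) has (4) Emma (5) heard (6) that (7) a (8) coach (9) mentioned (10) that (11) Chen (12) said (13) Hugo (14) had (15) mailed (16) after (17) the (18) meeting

15

The displaced element is "which device" (word 2).
It is linked across 3 clause boundaries (that → that → Ø).
It functions as the direct object of "mailed", so the gap sits immediately after word 15 ("mailed").
Base order: Emma has heard that a coach mentioned that Chen said Hugo had mailed which device after the meeting.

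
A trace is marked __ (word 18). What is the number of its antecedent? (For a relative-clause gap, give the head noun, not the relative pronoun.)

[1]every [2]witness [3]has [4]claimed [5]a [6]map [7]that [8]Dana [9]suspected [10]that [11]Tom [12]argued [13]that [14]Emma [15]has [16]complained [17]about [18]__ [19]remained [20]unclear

The gap at 18 is the prepositional object of "complained", inside a relative clause.
The relative pronoun is "that" (word 7); it is bound by the head noun immediately before it.
Its filler is the head noun "map", at word 6.

6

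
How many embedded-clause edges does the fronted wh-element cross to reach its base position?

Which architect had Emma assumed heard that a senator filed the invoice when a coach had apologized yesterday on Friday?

"which architect" is extracted from the subject of "heard".
Boundaries crossed, outermost first: [Ø] — 1 in total.

1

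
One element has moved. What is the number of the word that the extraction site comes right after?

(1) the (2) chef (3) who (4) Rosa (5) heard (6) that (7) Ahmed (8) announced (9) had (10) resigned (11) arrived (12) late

The displaced element is "the chef" (word 2).
It is linked across 2 clause boundaries (that → Ø).
It functions as the subject of "resigned", so the gap sits immediately after word 8 ("announced").
Base order: Rosa heard that Ahmed announced the chef had resigned.

8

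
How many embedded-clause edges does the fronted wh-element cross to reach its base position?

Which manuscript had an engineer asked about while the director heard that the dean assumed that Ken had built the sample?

0

"which manuscript" originates inside the matrix clause — no clause boundary is crossed.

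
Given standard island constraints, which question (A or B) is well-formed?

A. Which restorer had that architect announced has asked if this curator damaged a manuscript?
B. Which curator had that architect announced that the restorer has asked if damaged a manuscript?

In B, the wh-phrase is extracted from inside a wh-island (introduced by "if"), which blocks movement.
In A, the extraction path crosses only that-complement boundaries, which are transparent.
So A is grammatical.

A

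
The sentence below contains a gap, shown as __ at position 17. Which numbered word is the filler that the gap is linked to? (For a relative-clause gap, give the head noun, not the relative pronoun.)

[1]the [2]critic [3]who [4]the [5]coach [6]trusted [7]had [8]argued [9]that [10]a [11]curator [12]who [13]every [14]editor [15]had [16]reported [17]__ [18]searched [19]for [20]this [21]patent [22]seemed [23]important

The gap at 17 is the subject of "searched", inside a relative clause.
The relative pronoun is "who" (word 12); it is bound by the head noun immediately before it.
Its filler is the head noun "curator", at word 11.

11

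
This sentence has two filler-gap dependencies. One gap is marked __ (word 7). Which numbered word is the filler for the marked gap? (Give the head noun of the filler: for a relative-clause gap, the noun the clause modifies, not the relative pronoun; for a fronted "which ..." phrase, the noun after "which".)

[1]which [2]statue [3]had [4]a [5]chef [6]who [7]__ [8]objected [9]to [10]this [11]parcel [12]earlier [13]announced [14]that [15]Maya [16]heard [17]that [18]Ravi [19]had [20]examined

The marked gap is inside the relative clause, the subject of "objected".
Its filler is the head noun "chef" (via "who"), at word 5.
(The other dependency links word 2 to a gap after word 20.)

5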